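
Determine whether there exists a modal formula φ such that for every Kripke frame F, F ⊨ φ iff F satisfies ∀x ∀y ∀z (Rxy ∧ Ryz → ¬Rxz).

Not modally definable

Modal frame validity is preserved under surjective bounded morphisms.
The 5-cycle (worlds 0,1,2,3,4 with 0→1→2→3→4→0) is intransitive. Mapping every world to a single reflexive point • is a surjective bounded morphism; the reflexive point is not intransitive (R••∧R•• but R••).
So no modal formula (or set of formulas) defines exactly the intransitive frames.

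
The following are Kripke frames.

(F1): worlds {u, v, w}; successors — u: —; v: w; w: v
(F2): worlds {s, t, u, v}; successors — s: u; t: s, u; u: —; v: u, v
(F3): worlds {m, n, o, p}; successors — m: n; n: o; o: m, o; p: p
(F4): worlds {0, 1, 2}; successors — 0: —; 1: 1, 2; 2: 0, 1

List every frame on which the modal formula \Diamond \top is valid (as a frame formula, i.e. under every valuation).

(F3)

This is the axiom for seriality; its first-order frame correspondent is \forall x \exists y Rxy.
(F1): fails — world u has no successor.
(F2): fails — world u has no successor.
(F3): ✓.
(F4): fails — world 0 has no successor.
Valid on: (F3).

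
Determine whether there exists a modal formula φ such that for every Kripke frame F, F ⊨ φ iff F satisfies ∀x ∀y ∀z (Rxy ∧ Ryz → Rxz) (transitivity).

This is a Sahlqvist condition; the 4 axiom □q → □□q defines it.
Suppose □q→□□q is valid. Take Rxy, Ryz and set V(q)={w : Rxw}. Then □q at x, so □□q at x, so □q at y, so q at z, i.e. Rxz.

Yes — defined by □q → □□q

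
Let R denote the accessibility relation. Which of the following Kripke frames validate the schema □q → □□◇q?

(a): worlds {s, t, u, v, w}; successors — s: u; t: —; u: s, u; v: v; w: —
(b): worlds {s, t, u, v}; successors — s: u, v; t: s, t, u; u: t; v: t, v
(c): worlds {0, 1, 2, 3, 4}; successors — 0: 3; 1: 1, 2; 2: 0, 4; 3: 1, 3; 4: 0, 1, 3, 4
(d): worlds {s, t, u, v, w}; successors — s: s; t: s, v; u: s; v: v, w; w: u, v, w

Frame correspondent (Sahlqvist): ∀x ∀z (xR²z → ∃w (xRw ∧ zRw)) — i.e. a generalized confluence (Geach) condition.
(a): satisfies the condition.
(b): fails — uR²s but no w with uRw and sRw.
(c): fails — 0R²1 but no w with 0Rw and 1Rw.
(d): fails — vR²u but no w* with vRw* and uRw*.

(a)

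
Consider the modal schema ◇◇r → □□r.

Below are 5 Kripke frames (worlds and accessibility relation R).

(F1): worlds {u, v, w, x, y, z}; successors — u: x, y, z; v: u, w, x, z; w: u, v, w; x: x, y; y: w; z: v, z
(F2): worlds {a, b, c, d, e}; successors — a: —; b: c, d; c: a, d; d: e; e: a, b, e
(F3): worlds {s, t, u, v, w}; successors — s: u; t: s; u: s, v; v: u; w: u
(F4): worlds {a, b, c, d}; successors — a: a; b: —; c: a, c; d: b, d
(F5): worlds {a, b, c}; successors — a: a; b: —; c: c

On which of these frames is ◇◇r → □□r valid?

Frame correspondent (Sahlqvist): ∀x ∀y ∀z ((xR²y ∧ xR²z) → ∃w (y = w ∧ z = w)) — i.e. a generalized confluence (Geach) condition.
(F1): fails — uR²v, uR²w but v ≠ w.
(F2): fails — bR²a, bR²d but a ≠ d.
(F3): fails — sR²s, sR²v but s ≠ v.
(F4): fails — cR²a, cR²c but a ≠ c.
(F5): ✓.
Valid on: (F5).

(F5)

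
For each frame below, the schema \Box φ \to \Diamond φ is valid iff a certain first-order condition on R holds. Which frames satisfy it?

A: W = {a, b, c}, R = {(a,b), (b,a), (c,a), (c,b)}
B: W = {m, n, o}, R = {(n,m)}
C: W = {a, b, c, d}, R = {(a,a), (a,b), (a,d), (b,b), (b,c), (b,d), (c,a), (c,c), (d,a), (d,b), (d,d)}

A, C

Frame correspondent (Sahlqvist): \forall x \exists y Rxy — i.e. seriality.
A: holds.
B: fails — world m has no successor.
C: holds.
Valid on: A, C.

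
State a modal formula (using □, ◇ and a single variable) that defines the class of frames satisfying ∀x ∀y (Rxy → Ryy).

This is shift-reflexivity; the standard corresponding axiom is T□: □(□s → s).

□(□s → s)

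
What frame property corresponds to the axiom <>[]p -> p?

Symmetry

Replacing p by ¬p and contraposing gives the equivalent schema p → □◇p.
Suppose p→□◇p is valid. Take Rxy and set V(p)={x}. Then p at x, so □◇p at x, so ◇p at y, so some z with Ryz has p; z=x, i.e. Ryx.
The converse is a direct semantic check.
Frame condition: forall x forall y (Rxy -> Ryx).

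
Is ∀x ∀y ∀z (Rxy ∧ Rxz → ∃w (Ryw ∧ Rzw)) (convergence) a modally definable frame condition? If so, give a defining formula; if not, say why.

The condition is convergence. A defining modal formula is ◇□p → □◇p.
Suppose ◇□p→□◇p is valid. Take Rxy, Rxz and set V(p)={w : Ryw}. Then □p at y so ◇□p at x, so □◇p at x, so ◇p at z, giving w with Rzw and Ryw.

Definable; ◇□p → □◇p defines it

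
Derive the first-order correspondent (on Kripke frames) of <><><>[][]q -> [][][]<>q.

This is a Sahlqvist (Geach-type) schema ◇^3□^2q → □^3◇^1q.
Minimal-valuation argument: fix x; take any y with xR^3y and any z with xR^3z. Set V(q) to the set of worlds R-reachable from y in exactly 2 steps. Then □^2q holds at y, so the antecedent holds at x; validity forces ◇^1q at z, giving a w with zR^1w and yR^2w.
First-order correspondent: forall x forall y forall z ((x R^3 y & x R^3 z) -> exists w (y R^2 w & zRw)).

forall x forall y forall z ((x R^3 y & x R^3 z) -> exists w (y R^2 w & zRw))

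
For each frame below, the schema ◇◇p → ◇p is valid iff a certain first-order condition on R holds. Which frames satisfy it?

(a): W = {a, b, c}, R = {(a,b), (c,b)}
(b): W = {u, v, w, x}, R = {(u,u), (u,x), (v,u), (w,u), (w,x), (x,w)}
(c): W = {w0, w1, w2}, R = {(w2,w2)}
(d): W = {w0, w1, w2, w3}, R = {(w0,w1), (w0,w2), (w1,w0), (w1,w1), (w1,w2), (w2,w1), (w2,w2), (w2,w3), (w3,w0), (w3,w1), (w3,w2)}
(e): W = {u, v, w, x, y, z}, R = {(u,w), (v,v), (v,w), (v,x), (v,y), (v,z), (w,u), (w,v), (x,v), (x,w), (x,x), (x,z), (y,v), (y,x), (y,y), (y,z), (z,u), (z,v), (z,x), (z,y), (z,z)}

(a), (c)

Frame correspondent (Sahlqvist): ∀x ∀y ∀z (Rxy ∧ Ryz → Rxz) — i.e. transitivity.
(a): holds.
(b): fails — Rxw and Rwu but not Rxu.
(c): holds.
(d): fails — Rw1w2 and Rw2w3 but not Rw1w3.
(e): fails — Ryx and Rxw but not Ryw.
Valid on: (a), (c).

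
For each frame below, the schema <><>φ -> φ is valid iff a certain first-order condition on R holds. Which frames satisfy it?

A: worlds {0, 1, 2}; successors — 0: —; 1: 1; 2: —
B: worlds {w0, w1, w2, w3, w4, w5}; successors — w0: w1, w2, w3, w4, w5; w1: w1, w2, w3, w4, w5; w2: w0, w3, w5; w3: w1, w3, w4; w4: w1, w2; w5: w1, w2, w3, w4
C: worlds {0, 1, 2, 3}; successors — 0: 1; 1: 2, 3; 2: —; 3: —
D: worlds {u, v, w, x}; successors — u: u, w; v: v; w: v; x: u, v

A

This is the axiom for a generalized confluence (Geach) condition; its first-order frame correspondent is forall x forall y (x R^2 y -> exists w (y = w & x = w)).
A: holds.
B: fails — w0R²w1 but w1 ≠ w0.
C: fails — 0R²2 but 2 ≠ 0.
D: fails — uR²v but v ≠ u.
Valid on: A.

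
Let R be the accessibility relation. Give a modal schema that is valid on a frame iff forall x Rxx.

□r → r

A defining formula is □r → r (the T axiom).
Suppose □r→r is valid. At any x set V(r)={w : Rxw}. Then □r holds at x, so r holds at x, i.e. Rxx.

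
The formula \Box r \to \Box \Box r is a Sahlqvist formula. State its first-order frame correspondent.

transitivity

Suppose □r→□□r is valid. Take Rxy, Ryz and set V(r)={w : Rxw}. Then □r at x, so □□r at x, so □r at y, so r at z, i.e. Rxz.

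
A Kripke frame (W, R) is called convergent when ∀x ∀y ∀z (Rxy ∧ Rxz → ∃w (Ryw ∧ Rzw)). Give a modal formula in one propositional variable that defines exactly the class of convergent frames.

◇□r → □◇r

A defining formula is ◇□r → □◇r (the .2 axiom).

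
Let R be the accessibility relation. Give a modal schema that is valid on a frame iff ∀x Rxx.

□s → s

This is reflexivity; the standard corresponding axiom is T: □s → s.
Suppose □s→s is valid. At any x set V(s)={w : Rxw}. Then □s holds at x, so s holds at x, i.e. Rxx.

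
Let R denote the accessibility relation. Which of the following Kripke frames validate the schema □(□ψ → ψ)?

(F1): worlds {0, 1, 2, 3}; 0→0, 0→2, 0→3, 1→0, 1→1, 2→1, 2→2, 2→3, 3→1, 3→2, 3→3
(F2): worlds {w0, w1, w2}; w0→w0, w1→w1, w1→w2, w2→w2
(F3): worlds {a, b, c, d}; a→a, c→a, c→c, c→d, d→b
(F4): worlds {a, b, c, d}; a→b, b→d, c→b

(F1), (F2)

This is the axiom for shift-reflexivity; its first-order frame correspondent is ∀x ∀y (Rxy → Ryy).
(F1): condition met.
(F2): condition met.
(F3): fails — Rcd but not Rdd.
(F4): fails — Rab but not Rbb.
Valid on: (F1), (F2).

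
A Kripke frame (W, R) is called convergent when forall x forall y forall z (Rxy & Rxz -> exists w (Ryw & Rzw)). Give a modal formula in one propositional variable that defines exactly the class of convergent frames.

◇□r → □◇r

This is convergence; the standard corresponding axiom is .2: ◇□r → □◇r.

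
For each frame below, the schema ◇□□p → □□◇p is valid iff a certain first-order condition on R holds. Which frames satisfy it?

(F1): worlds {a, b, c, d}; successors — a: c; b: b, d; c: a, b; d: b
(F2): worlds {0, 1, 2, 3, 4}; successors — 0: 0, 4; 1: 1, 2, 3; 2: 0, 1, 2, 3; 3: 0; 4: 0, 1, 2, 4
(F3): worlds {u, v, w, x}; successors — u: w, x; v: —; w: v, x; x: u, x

(F1)

This is the axiom for a generalized confluence (Geach) condition; its first-order frame correspondent is ∀x ∀y ∀z ((xRy ∧ xR²z) → ∃w (yR²w ∧ zRw)).
(F1): ✓.
(F2): fails — 1R3, 1R²1 but no w with 3R²w and 1Rw.
(F3): fails — uRw, uR²v but no t with wR²t and vRt.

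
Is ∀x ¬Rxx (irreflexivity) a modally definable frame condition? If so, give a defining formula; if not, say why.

No

If a class were modally definable it would be closed under surjective bounded morphisms (Goldblatt–Thomason).
The 3-cycle (worlds 0,1,2 with 0→1→2→0) is irreflexive, and the map sending every world to a single reflexive point • is a surjective bounded morphism (forth: every edge maps to (•,•); back: every world has a successor). So any modal formula valid on the 3-cycle is also valid on the reflexive point, which is not irreflexive.
So the class is not modally definable.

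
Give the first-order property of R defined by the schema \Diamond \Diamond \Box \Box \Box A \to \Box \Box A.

This is a Sahlqvist (Geach-type) schema ◇^2□^3A → □^2◇^0A.
Minimal-valuation argument: fix x; take any y with xR^2y and any z with xR^2z. Set V(A) to the set of worlds R-reachable from y in exactly 3 steps. Then □^3A holds at y, so the antecedent holds at x; validity forces ◇^0A at z, giving a w with zR^0w and yR^3w.
First-order correspondent: \forall x \forall y \forall z ((x R^2 y \wedge x R^2 z) \to \exists w (y R^3 w \wedge z = w)).

\forall x \forall y \forall z ((x R^2 y \wedge x R^2 z) \to \exists w (y R^3 w \wedge z = w))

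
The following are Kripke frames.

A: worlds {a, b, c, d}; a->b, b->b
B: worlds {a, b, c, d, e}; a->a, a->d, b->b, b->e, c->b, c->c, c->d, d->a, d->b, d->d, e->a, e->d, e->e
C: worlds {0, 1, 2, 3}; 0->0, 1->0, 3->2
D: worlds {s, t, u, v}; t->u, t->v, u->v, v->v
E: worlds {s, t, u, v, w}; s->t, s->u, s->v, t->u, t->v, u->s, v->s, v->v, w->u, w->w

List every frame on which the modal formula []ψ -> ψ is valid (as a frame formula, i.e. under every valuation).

B

The schema corresponds to reflexivity: forall x Rxx.
A: fails — world a does not see itself.
B: ✓.
C: fails — world 1 does not see itself.
D: fails — world s does not see itself.
E: fails — world s does not see itself.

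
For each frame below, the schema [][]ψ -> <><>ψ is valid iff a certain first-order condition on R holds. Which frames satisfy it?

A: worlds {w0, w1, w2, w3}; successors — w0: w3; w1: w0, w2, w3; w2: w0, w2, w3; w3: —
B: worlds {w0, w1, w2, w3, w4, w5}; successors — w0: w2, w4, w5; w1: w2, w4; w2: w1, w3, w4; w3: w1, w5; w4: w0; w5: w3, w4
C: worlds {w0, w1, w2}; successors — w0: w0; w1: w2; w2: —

B

This is the axiom for a generalized confluence (Geach) condition; its first-order frame correspondent is forall x exists w (x R^2 w & x R^2 w).
A: fails — at w0 but no w with w0R²w and w0R²w.
B: satisfies the condition.
C: fails — at w1 but no w with w1R²w and w1R²w.
Valid on: B.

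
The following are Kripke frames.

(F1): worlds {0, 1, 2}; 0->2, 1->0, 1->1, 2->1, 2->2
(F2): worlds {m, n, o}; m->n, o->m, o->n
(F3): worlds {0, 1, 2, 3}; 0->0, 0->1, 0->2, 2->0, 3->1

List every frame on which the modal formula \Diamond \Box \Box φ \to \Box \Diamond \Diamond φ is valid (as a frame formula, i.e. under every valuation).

Frame correspondent (Sahlqvist): \forall x \forall y \forall z ((xRy \wedge xRz) \to \exists w (y R^2 w \wedge z R^2 w)) — i.e. a generalized confluence (Geach) condition.
(F1): ✓.
(F2): fails — mRn, mRn but no w with nR²w and nR²w.
(F3): fails — 0R0, 0R1 but no w with 0R²w and 1R²w.

(F1)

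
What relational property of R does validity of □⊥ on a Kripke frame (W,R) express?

emptiness of R: ∀x ∀y ¬Rxy

This schema is the Ver axiom.
Its frame correspondent is emptiness of R — ∀x ∀y ¬Rxy.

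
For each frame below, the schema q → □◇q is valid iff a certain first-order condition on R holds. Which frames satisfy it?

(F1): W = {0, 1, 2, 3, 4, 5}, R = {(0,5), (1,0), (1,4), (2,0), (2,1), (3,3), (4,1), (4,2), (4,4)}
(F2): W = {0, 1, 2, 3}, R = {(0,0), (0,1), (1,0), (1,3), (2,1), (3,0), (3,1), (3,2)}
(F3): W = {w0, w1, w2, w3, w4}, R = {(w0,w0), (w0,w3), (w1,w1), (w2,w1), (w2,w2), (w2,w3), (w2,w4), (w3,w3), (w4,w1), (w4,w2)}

none

This is the axiom for symmetry; its first-order frame correspondent is ∀x ∀y (Rxy → Ryx).
(F1): fails — R10 but not R01.
(F2): fails — R32 but not R23.
(F3): fails — Rw4w1 but not Rw1w4.
Valid on no frame.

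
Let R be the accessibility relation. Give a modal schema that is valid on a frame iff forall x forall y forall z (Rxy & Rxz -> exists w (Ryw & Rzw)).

A defining formula is ◇□q → □◇q (the .2 axiom).

◇□q → □◇q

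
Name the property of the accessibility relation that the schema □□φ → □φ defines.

density: ∀x ∀y (Rxy → ∃z (Rxz ∧ Rzy))

Suppose □□φ→□φ is valid. Take Rxy and set V(φ)={w : xR²w}. Then □□φ at x, so □φ at x, so φ at y, i.e. ∃z(Rxz∧Rzy).
The converse is a direct semantic check.
Frame condition: ∀x ∀y (Rxy → ∃z (Rxz ∧ Rzy)).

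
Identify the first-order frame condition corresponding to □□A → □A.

density: ∀x ∀y (Rxy → ∃z (Rxz ∧ Rzy))

This is the C4 axiom.
It corresponds to density: ∀x ∀y (Rxy → ∃z (Rxz ∧ Rzy)).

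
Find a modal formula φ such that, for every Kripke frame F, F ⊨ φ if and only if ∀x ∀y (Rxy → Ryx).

The condition is symmetry. The B schema r → □◇r defines it.
Suppose r→□◇r is valid. Take Rxy and set V(r)={x}. Then r at x, so □◇r at x, so ◇r at y, so some z with Ryz has r; z=x, i.e. Ryx.

r → □◇r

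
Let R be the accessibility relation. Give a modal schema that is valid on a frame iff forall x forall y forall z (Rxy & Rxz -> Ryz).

◇s → □◇s

This is the Euclidean property; the standard corresponding axiom is 5: ◇s → □◇s.
Suppose ◇s→□◇s is valid. Take Rxy, Rxz and set V(s)={y}. Then ◇s at x, so □◇s at x, so ◇s at z, so some w with Rzw has s; w=y, i.e. Rzy. By symmetry of the argument, Ryz.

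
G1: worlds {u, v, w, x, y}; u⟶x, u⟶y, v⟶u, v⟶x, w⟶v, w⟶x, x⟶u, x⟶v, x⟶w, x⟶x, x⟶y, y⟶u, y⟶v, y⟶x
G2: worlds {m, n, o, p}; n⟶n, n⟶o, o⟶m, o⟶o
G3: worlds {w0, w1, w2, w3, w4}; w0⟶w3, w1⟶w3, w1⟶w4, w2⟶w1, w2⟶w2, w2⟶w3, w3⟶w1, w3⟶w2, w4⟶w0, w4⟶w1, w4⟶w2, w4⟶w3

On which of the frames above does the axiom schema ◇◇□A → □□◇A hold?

This is the axiom for a generalized confluence (Geach) condition; its first-order frame correspondent is ∀x ∀y ∀z ((xR²y ∧ xR²z) → ∃w (yRw ∧ zRw)).
G1: satisfies the condition.
G2: fails — nR²m, nR²m but no w with mRw and mRw.
G3: fails — w1R²w0, w1R²w3 but no w with w0Rw and w3Rw.
Valid on: G1.

G1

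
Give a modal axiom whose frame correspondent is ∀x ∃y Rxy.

□r → ◇r

A defining formula is □r → ◇r (the D axiom).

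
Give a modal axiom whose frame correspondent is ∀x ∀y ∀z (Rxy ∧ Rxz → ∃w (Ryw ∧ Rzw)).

◇□ψ → □◇ψ

The condition is convergence. The .2 schema ◇□ψ → □◇ψ defines it.
Suppose ◇□ψ→□◇ψ is valid. Take Rxy, Rxz and set V(ψ)={w : Ryw}. Then □ψ at y so ◇□ψ at x, so □◇ψ at x, so ◇ψ at z, giving w with Rzw and Ryw.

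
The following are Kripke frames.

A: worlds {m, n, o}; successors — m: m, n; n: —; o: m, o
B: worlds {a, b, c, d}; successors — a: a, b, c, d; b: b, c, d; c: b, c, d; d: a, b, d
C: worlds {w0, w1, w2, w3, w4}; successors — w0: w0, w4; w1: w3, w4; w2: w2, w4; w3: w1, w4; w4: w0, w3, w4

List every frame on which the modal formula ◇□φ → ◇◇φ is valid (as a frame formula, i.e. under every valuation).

B, C

Frame correspondent (Sahlqvist): ∀x ∀y (xRy → ∃w (yRw ∧ xR²w)) — i.e. a generalized confluence (Geach) condition.
A: fails — mRn but no w with nRw and mR²w.
B: condition met.
C: condition met.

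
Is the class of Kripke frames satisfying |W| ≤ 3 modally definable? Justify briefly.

Any modally definable frame class is closed under disjoint unions.
Any modal formula valid on each of 4 disjoint one-world frames is valid on their disjoint union (validity is preserved under disjoint unions). Each one-world frame has |W|=1≤3, but the union has |W|=4.
So the class is not modally definable.

Not modally definable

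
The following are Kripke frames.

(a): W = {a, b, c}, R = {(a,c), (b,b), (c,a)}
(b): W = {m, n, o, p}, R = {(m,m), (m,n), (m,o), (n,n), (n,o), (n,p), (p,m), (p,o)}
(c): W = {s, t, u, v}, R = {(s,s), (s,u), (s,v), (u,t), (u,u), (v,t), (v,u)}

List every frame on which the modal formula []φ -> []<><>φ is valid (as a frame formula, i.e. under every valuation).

This is the axiom for a generalized confluence (Geach) condition; its first-order frame correspondent is forall x forall z (xRz -> exists w (xRw & z R^2 w)).
(a): satisfies the condition.
(b): fails — mRo but no w with mRw and oR²w.
(c): fails — uRt but no w with uRw and tR²w.
Valid on: (a).

(a)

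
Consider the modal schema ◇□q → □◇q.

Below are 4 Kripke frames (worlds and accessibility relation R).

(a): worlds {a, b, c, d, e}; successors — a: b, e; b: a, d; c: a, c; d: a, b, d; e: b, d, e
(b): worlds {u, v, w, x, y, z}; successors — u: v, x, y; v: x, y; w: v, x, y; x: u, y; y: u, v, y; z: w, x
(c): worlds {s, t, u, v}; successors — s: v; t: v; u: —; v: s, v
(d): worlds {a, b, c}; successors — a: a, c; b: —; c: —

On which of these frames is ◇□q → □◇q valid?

This is the axiom for convergence; its first-order frame correspondent is ∀x ∀y ∀z (Rxy ∧ Rxz → ∃w (Ryw ∧ Rzw)).
(a): fails — Rcc and Rca but c and a have no common successor.
(b): condition met.
(c): condition met.
(d): fails — Raa and Rac but a and c have no common successor.

(b), (c)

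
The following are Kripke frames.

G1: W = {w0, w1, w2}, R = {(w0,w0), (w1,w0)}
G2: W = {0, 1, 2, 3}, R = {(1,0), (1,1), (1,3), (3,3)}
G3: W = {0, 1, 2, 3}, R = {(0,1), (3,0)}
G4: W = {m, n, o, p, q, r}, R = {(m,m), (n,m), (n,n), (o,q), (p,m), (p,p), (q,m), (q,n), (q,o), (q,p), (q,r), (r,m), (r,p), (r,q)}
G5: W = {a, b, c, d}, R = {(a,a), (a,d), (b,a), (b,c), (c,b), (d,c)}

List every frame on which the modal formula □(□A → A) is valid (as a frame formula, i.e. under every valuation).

G1

The schema corresponds to shift-reflexivity: ∀x ∀y (Rxy → Ryy).
G1: ✓.
G2: fails — R10 but not R00.
G3: fails — R01 but not R11.
G4: fails — Roq but not Rqq.
G5: fails — Rbc but not Rcc.
Valid on: G1.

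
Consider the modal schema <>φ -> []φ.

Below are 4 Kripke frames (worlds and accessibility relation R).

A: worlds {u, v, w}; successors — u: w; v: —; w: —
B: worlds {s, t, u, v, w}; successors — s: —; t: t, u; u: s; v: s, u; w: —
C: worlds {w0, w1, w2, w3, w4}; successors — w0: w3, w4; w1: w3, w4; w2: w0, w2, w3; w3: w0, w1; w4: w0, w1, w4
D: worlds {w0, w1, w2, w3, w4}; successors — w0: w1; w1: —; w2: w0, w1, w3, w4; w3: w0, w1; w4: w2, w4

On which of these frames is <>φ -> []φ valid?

A

The schema corresponds to partial functionality: forall x forall y forall z (Rxy & Rxz -> y = z).
A: ✓.
B: fails — t sees both t and u.
C: fails — w0 sees both w3 and w4.
D: fails — w2 sees both w0 and w1.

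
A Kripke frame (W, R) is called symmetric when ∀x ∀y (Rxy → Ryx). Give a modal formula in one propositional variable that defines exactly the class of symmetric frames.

q → □◇q

This is symmetry; the standard corresponding axiom is B: q → □◇q.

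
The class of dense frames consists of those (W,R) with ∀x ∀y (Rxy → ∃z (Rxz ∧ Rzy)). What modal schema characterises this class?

A defining formula is □□ψ → □ψ (the C4 axiom).
Suppose □□ψ→□ψ is valid. Take Rxy and set V(ψ)={w : xR²w}. Then □□ψ at x, so □ψ at x, so ψ at y, i.e. ∃z(Rxz∧Rzy).

□□ψ → □ψ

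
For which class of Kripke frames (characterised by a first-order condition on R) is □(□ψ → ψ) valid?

Shift-reflexivity

Suppose □(□ψ→ψ) is valid. Take Rxy and set V(ψ)={w : Ryw}. Then at y, □ψ holds; since □(□ψ→ψ) at x, □ψ→ψ at y, so ψ at y, i.e. Ryy.
Conversely, any frame satisfying ∀x ∀y (Rxy → Ryy) validates the schema.
So the correspondent is shift-reflexivity.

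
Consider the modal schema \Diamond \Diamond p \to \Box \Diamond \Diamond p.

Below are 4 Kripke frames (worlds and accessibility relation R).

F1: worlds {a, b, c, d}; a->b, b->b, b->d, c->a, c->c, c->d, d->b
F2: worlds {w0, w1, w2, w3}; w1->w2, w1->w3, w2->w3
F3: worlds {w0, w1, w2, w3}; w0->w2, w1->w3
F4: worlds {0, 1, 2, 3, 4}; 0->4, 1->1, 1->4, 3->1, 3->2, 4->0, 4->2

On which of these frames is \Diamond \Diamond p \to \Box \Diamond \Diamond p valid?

F3

The schema corresponds to a generalized confluence (Geach) condition: \forall x \forall y \forall z ((x R^2 y \wedge xRz) \to \exists w (y = w \wedge z R^2 w)).
F1: fails — cR²a, cRa but no w with a=w and aR²w.
F2: fails — w1R²w3, w1Rw2 but no w with w3=w and w2R²w.
F3: holds.
F4: fails — 0R²0, 0R4 but no w with 0=w and 4R²w.
Valid on: F3.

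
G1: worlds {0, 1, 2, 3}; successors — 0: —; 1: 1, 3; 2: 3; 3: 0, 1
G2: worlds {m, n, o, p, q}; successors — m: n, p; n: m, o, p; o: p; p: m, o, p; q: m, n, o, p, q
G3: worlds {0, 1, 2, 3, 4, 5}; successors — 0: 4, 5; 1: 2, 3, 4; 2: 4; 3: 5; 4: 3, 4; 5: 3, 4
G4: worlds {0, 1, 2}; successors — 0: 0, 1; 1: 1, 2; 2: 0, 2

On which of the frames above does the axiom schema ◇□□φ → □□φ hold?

The schema corresponds to a generalized confluence (Geach) condition: ∀x ∀y ∀z ((xRy ∧ xR²z) → ∃w (yR²w ∧ z = w)).
G1: fails — 1R3, 1R²0 but no w with 3R²w and 0=w.
G2: fails — nRm, nR²n but no w with mR²w and n=w.
G3: fails — 1R2, 1R²5 but no w with 2R²w and 5=w.
G4: satisfies the condition.
Valid on: G4.

G4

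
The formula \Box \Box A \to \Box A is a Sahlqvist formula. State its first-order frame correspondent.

Suppose □□A→□A is valid. Take Rxy and set V(A)={w : xR²w}. Then □□A at x, so □A at x, so A at y, i.e. ∃z(Rxz∧Rzy).

Density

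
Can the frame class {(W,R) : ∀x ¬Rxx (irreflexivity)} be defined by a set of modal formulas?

If a class were modally definable it would be closed under surjective bounded morphisms (Goldblatt–Thomason).
The 4-cycle (worlds w0,w1,w2,w3 with w0→w1→w2→w3→w0) is irreflexive, and the map sending every world to a single reflexive point • is a surjective bounded morphism (forth: every edge maps to (•,•); back: every world has a successor). So any modal formula valid on the 4-cycle is also valid on the reflexive point, which is not irreflexive.
Hence irreflexivity is not modally definable.

Not definable by any modal formula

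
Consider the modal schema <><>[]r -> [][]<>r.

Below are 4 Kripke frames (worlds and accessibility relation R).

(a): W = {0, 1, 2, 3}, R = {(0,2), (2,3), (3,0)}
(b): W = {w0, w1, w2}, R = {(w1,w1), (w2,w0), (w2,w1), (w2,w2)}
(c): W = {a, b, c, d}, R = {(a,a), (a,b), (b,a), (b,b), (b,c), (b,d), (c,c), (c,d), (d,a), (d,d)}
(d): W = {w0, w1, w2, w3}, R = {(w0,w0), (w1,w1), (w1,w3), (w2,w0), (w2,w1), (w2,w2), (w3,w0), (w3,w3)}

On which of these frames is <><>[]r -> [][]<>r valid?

(a)

This is the axiom for a generalized confluence (Geach) condition; its first-order frame correspondent is forall x forall y forall z ((x R^2 y & x R^2 z) -> exists w (yRw & zRw)).
(a): ✓.
(b): fails — w2R²w0, w2R²w0 but no w with w0Rw and w0Rw.
(c): fails — aR²a, aR²c but no w with aRw and cRw.
(d): fails — w1R²w0, w1R²w1 but no w with w0Rw and w1Rw.
Valid on: (a).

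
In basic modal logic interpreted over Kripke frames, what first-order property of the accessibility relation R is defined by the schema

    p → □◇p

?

Suppose p→□◇p is valid. Take Rxy and set V(p)={x}. Then p at x, so □◇p at x, so ◇p at y, so some z with Ryz has p; z=x, i.e. Ryx.

symmetry: ∀x ∀y (Rxy → Ryx)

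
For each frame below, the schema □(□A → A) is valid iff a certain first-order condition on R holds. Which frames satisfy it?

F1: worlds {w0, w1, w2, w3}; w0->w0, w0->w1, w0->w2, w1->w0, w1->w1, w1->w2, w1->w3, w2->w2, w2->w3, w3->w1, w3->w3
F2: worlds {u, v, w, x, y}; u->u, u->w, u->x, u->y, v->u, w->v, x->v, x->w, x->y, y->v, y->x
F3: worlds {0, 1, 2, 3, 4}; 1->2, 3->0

The schema corresponds to shift-reflexivity: ∀x ∀y (Rxy → Ryy).
F1: condition met.
F2: fails — Rxw but not Rww.
F3: fails — R12 but not R22.
Valid on: F1.

F1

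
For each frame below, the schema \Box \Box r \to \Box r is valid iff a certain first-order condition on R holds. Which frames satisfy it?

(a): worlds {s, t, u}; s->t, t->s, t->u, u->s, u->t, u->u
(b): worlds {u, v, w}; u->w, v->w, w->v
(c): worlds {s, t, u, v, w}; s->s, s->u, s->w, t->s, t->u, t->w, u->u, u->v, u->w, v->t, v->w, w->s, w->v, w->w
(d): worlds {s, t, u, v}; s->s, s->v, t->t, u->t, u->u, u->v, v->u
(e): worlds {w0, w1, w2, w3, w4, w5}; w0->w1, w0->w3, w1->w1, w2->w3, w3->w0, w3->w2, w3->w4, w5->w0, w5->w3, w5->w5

(d)

The schema corresponds to density: \forall x \forall y (Rxy \to \exists z (Rxz \wedge Rzy)).
(a): fails — Rst but no z with Rsz and Rzt.
(b): fails — Ruw but no z with Ruz and Rzw.
(c): fails — Rvt but no z with Rvz and Rzt.
(d): satisfies the condition.
(e): fails — Rw3w2 but no z with Rw3z and Rzw2.
Valid on: (d).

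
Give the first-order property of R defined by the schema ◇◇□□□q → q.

This is a Sahlqvist (Geach-type) schema ◇^2□^3q → □^0◇^0q.
Minimal-valuation argument: fix x; take any y with xR^2y and any z with xR^0z. Set V(q) to the set of worlds R-reachable from y in exactly 3 steps. Then □^3q holds at y, so the antecedent holds at x; validity forces ◇^0q at z, giving a w with zR^0w and yR^3w.
First-order correspondent: ∀x ∀y (xR²y → ∃w (yR³w ∧ x = w)).

∀x ∀y (xR²y → ∃w (yR³w ∧ x = w))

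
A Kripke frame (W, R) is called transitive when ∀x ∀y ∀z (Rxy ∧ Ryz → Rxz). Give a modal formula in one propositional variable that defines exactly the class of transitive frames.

□p → □□p

A defining formula is □p → □□p (the 4 axiom).
Suppose □p→□□p is valid. Take Rxy, Ryz and set V(p)={w : Rxw}. Then □p at x, so □□p at x, so □p at y, so p at z, i.e. Rxz.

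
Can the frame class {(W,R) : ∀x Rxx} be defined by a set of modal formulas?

This is a Sahlqvist condition; the T axiom □r → r defines it.

Yes, by □r → r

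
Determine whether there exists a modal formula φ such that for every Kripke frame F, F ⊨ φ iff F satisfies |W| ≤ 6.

Any modally definable frame class is closed under disjoint unions.
Any modal formula valid on each of 7 disjoint one-world frames is valid on their disjoint union (validity is preserved under disjoint unions). Each one-world frame has |W|=1≤6, but the union has |W|=7.
So the class is not modally definable.

Not definable by any modal formula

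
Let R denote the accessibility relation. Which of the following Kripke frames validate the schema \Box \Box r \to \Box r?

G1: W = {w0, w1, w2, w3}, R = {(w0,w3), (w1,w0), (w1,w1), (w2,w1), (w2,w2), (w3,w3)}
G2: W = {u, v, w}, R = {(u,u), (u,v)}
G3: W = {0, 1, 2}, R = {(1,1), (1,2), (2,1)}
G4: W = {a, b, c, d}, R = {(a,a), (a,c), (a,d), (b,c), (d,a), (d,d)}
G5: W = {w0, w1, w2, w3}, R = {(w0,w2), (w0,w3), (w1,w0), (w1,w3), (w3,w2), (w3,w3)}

This is the axiom for density; its first-order frame correspondent is \forall x \forall y (Rxy \to \exists z (Rxz \wedge Rzy)).
G1: ✓.
G2: ✓.
G3: ✓.
G4: fails — Rbc but no z with Rbz and Rzc.
G5: fails — Rw1w0 but no z with Rw1z and Rzw0.
Valid on: G1, G2, G3.

G1, G2, G3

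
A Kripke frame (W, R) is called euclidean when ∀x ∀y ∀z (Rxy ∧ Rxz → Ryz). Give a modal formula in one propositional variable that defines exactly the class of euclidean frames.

This is the Euclidean property; the standard corresponding axiom is 5: ◇r → □◇r.
Suppose ◇r→□◇r is valid. Take Rxy, Rxz and set V(r)={y}. Then ◇r at x, so □◇r at x, so ◇r at z, so some w with Rzw has r; w=y, i.e. Rzy. By symmetry of the argument, Ryz.

◇r → □◇r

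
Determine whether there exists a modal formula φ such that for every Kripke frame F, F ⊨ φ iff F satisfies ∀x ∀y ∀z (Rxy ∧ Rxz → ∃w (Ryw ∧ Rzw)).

The condition is convergence. A defining modal formula is ◇□r → □◇r.

Definable; ◇□r → □◇r defines it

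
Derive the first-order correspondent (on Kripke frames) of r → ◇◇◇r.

This is a Sahlqvist (Geach-type) schema ◇^0□^0r → □^0◇^3r.
Minimal-valuation argument: fix x; take any y with xR^0y and any z with xR^0z. Set V(r) to the set of worlds R-reachable from y in exactly 0 steps. Then □^0r holds at y, so the antecedent holds at x; validity forces ◇^3r at z, giving a w with zR^3w and yR^0w.
First-order correspondent: ∀x ∃w (x = w ∧ xR³w).

∀x ∃w (x = w ∧ xR³w)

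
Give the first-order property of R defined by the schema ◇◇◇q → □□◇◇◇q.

This is a Sahlqvist (Geach-type) schema ◇^3□^0q → □^2◇^3q.
First-order correspondent: ∀x ∀y ∀z ((xR³y ∧ xR²z) → ∃w (y = w ∧ zR³w)).

∀x ∀y ∀z ((xR³y ∧ xR²z) → ∃w (y = w ∧ zR³w))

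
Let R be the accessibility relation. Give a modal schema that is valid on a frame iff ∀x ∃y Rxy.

□ψ → ◇ψ

A defining formula is □ψ → ◇ψ (the D axiom).
Suppose □ψ→◇ψ is valid. At any x set V(ψ)=W. Then □ψ at x, so ◇ψ at x, so x has a successor.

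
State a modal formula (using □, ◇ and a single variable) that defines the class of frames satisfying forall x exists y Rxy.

A defining formula is □s → ◇s (the D axiom).
Suppose □s→◇s is valid. At any x set V(s)=W. Then □s at x, so ◇s at x, so x has a successor.

□s → ◇s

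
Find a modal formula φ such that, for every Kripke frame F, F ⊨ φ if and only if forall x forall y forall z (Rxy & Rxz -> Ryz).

◇s → □◇s

A defining formula is ◇s → □◇s (the 5 axiom).
Suppose ◇s→□◇s is valid. Take Rxy, Rxz and set V(s)={y}. Then ◇s at x, so □◇s at x, so ◇s at z, so some w with Rzw has s; w=y, i.e. Rzy. By symmetry of the argument, Ryz.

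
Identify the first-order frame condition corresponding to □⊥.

emptiness of R: ∀x ∀y ¬Rxy

□⊥ is valid iff no world has any successor (otherwise □⊥ fails at any world with one).
Conversely, on a frame with emptiness of R the schema holds at every world under every valuation.
So the correspondent is emptiness of R.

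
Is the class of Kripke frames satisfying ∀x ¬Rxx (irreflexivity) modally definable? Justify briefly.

Any modally definable frame class is closed under surjective bounded morphisms.
The 3-cycle (worlds s,t,u with s→t→u→s) is irreflexive, and the map sending every world to a single reflexive point • is a surjective bounded morphism (forth: every edge maps to (•,•); back: every world has a successor). So any modal formula valid on the 3-cycle is also valid on the reflexive point, which is not irreflexive.
Hence irreflexivity is not modally definable.

Not definable by any modal formula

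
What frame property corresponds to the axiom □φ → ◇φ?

This is the D axiom.
Its frame correspondent is seriality — ∀x ∃y Rxy.

seriality: ∀x ∃y Rxy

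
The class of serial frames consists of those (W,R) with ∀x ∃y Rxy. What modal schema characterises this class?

The condition is seriality. The D schema □q → ◇q defines it.
Suppose □q→◇q is valid. At any x set V(q)=W. Then □q at x, so ◇q at x, so x has a successor.

□q → ◇q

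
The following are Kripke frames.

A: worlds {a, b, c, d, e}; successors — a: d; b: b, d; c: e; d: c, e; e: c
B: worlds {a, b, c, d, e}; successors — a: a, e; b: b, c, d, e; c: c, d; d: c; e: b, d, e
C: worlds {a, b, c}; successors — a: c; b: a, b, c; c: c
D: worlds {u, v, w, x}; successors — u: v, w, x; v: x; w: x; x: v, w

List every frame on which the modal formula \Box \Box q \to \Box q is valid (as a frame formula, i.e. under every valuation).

This is the axiom for density; its first-order frame correspondent is \forall x \forall y (Rxy \to \exists z (Rxz \wedge Rzy)).
A: fails — Rec but no z with Rez and Rzc.
B: condition met.
C: condition met.
D: fails — Rxw but no z with Rxz and Rzw.

B, C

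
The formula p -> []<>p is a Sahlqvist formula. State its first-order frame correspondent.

This schema is the B axiom.
Its frame correspondent is symmetry — forall x forall y (Rxy -> Ryx).

symmetry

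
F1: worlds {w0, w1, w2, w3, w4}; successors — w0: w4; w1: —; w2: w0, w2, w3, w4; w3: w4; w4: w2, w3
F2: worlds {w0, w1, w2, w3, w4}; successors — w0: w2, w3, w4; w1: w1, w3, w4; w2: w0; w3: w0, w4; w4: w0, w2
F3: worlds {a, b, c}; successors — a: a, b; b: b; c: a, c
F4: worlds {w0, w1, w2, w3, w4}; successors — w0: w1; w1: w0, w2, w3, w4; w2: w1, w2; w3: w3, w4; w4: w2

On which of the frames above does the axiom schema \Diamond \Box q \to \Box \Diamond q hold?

The schema corresponds to convergence: \forall x \forall y \forall z (Rxy \wedge Rxz \to \exists w (Ryw \wedge Rzw)).
F1: fails — Rw2w4 and Rw2w0 but w4 and w0 have no common successor.
F2: fails — Rw1w1 and Rw1w4 but w1 and w4 have no common successor.
F3: satisfies the condition.
F4: fails — Rw1w2 and Rw1w3 but w2 and w3 have no common successor.

F3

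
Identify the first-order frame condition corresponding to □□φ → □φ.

This is the C4 axiom.
Its frame correspondent is density — ∀x ∀y (Rxy → ∃z (Rxz ∧ Rzy)).

density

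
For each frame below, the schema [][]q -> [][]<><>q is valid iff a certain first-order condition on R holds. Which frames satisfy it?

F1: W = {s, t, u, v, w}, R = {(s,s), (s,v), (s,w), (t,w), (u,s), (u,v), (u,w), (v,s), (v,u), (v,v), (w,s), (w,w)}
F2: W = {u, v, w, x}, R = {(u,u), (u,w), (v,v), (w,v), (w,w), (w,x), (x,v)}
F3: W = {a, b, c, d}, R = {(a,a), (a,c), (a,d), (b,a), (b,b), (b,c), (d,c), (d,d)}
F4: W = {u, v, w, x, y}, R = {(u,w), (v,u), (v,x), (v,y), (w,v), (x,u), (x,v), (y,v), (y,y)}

F1, F2

This is the axiom for a generalized confluence (Geach) condition; its first-order frame correspondent is forall x forall z (x R^2 z -> exists w (x R^2 w & z R^2 w)).
F1: ✓.
F2: ✓.
F3: fails — aR²c but no w with aR²w and cR²w.
F4: fails — wR²u but no t with wR²t and uR²t.
Valid on: F1, F2.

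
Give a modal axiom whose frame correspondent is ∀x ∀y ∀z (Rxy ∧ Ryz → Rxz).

A defining formula is □s → □□s (the 4 axiom).
Suppose □s→□□s is valid. Take Rxy, Ryz and set V(s)={w : Rxw}. Then □s at x, so □□s at x, so □s at y, so s at z, i.e. Rxz.

□s → □□s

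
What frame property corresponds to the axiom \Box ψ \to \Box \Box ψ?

transitivity

Suppose □ψ→□□ψ is valid. Take Rxy, Ryz and set V(ψ)={w : Rxw}. Then □ψ at x, so □□ψ at x, so □ψ at y, so ψ at z, i.e. Rxz.
Conversely, on a frame with transitivity the schema holds at every world under every valuation.
So the correspondent is transitivity.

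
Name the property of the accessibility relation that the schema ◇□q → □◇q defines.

Suppose ◇□q→□◇q is valid. Take Rxy, Rxz and set V(q)={w : Ryw}. Then □q at y so ◇□q at x, so □◇q at x, so ◇q at z, giving w with Rzw and Ryw.
The converse is a direct semantic check.
Frame condition: ∀x ∀y ∀z (Rxy ∧ Rxz → ∃w (Ryw ∧ Rzw)).

Convergence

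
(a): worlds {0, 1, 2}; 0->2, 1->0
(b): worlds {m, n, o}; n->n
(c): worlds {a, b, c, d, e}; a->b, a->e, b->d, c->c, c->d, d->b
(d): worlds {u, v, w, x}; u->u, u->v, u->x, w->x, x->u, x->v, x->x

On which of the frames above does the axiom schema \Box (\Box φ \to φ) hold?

(b)

The schema corresponds to shift-reflexivity: \forall x \forall y (Rxy \to Ryy).
(a): fails — R10 but not R00.
(b): holds.
(c): fails — Rcd but not Rdd.
(d): fails — Ruv but not Rvv.
Valid on: (b).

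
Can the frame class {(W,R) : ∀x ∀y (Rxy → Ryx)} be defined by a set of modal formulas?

Yes: it is symmetry, defined by the B schema p → □◇p.
Suppose p→□◇p is valid. Take Rxy and set V(p)={x}. Then p at x, so □◇p at x, so ◇p at y, so some z with Ryz has p; z=x, i.e. Ryx.

Yes, by p → □◇p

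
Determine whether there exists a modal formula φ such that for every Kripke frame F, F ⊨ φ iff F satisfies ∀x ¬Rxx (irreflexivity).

Not definable by any modal formula

Modal frame validity is preserved under surjective bounded morphisms.
The 4-cycle (worlds 0,1,2,3 with 0→1→2→3→0) is irreflexive, and the map sending every world to a single reflexive point • is a surjective bounded morphism (forth: every edge maps to (•,•); back: every world has a successor). So any modal formula valid on the 4-cycle is also valid on the reflexive point, which is not irreflexive.
So the class is not modally definable.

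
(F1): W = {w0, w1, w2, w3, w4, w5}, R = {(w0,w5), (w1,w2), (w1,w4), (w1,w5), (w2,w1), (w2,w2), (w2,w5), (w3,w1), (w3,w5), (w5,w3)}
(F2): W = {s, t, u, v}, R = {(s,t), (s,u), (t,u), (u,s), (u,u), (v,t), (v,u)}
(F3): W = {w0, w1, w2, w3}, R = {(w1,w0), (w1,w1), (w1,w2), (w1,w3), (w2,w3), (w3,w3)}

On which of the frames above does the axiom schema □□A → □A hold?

Frame correspondent (Sahlqvist): ∀x ∀y (Rxy → ∃z (Rxz ∧ Rzy)) — i.e. density.
(F1): fails — Rw3w1 but no z with Rw3z and Rzw1.
(F2): fails — Rvt but no z with Rvz and Rzt.
(F3): holds.
Valid on: (F3).

(F3)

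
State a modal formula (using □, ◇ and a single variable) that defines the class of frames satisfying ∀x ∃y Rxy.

A defining formula is □p → ◇p (the D axiom).
Suppose □p→◇p is valid. At any x set V(p)=W. Then □p at x, so ◇p at x, so x has a successor.

□p → ◇p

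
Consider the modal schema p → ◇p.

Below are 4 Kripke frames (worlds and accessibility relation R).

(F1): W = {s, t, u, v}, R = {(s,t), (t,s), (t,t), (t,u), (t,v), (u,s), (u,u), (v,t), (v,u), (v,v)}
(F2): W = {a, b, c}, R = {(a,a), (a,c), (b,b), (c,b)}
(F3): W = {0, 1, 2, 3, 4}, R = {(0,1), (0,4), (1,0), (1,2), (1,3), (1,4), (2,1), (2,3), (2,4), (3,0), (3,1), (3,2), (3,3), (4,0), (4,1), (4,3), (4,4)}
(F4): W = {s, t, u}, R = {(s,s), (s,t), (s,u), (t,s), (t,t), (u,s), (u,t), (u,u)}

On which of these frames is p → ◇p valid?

This is the axiom for reflexivity; its first-order frame correspondent is ∀x Rxx.
(F1): fails — world s does not see itself.
(F2): fails — world c does not see itself.
(F3): fails — world 0 does not see itself.
(F4): holds.

(F4)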